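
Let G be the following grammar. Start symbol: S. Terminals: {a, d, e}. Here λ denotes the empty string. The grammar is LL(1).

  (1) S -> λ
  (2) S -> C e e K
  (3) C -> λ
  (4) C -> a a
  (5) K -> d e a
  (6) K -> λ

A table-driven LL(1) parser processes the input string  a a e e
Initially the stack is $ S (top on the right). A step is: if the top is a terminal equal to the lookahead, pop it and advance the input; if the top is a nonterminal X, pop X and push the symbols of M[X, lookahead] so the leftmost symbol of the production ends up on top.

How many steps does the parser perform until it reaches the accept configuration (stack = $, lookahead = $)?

step 1: stack=$ S  input=a a e e $  — expand S -> C e e K
step 2: stack=$ K e e C  input=a a e e $  — expand C -> a a
step 3: stack=$ K e e a a  input=a a e e $  — match a
step 4: stack=$ K e e a  input=a e e $  — match a
step 5: stack=$ K e e  input=e e $  — match e
step 6: stack=$ K e  input=e $  — match e
step 7: stack=$ K  input=$  — expand K -> λ
Accept reached after 7 steps.

7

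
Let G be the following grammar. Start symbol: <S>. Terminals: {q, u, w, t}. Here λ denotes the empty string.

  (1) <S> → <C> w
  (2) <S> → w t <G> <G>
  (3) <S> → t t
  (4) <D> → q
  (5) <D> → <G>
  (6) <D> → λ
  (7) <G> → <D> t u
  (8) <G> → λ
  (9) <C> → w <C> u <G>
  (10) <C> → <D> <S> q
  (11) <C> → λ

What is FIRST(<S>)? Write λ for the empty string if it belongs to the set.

{q, t, w}

FIRST(<S>): from <S>→<C> w we get {q, t, w}; from <S>→w t <G> <G> we get {w}; from <S>→t t we get {t}. So FIRST(<S>) = {q, t, w}.
FIRST(<D>): from <D>→q we get {q}; from <D>→<G> we get {λ, q, t}; from <D>→λ we get {λ}. So FIRST(<D>) = {λ, q, t}.
FIRST(<G>): from <G>→<D> t u we get {q, t}; from <G>→λ we get {λ}. So FIRST(<G>) = {λ, q, t}.
FIRST(<C>): from <C>→w <C> u <G> we get {w}; from <C>→<D> <S> q we get {q, t, w}; from <C>→λ we get {λ}. So FIRST(<C>) = {λ, q, t, w}.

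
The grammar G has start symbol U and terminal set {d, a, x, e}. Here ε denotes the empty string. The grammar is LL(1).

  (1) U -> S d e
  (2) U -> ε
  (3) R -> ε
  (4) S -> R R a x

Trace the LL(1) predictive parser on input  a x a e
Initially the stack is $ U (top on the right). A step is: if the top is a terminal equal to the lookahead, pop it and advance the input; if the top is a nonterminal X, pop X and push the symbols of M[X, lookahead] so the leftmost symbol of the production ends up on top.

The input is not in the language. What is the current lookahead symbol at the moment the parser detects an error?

     Stack          Input      Action
  1  $ U            a x a e $  expand U -> S d e
  2  $ e d S        a x a e $  expand S -> R R a x
  3  $ e d x a R R  a x a e $  expand R -> ε
  4  $ e d x a R    a x a e $  expand R -> ε
  5  $ e d x a      a x a e $  match a
  6  $ e d x        x a e $    match x
  7  $ e d          a e $      error: top is terminal d but lookahead is a

a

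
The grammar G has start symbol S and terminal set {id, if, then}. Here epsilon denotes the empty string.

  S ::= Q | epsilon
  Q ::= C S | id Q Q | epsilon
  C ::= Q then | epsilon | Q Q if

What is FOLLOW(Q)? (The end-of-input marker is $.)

FIRST(S): from S::=Q we get {epsilon, id, if, then}; from S::=epsilon we get {epsilon}. So FIRST(S) = {epsilon, id, if, then}.
FIRST(Q): from Q::=C S we get {epsilon, id, if, then}; from Q::=id Q Q we get {id}; from Q::=epsilon we get {epsilon}. So FIRST(Q) = {epsilon, id, if, then}.
FIRST(C): from C::=Q then we get {id, if, then}; from C::=epsilon we get {epsilon}; from C::=Q Q if we get {id, if, then}. So FIRST(C) = {epsilon, id, if, then}.
FOLLOW(S) includes $ since S is the start symbol.
FOLLOW(S): in Q::=C S, the suffix after S is empty, so FOLLOW(S) ⊇ FOLLOW(Q) = {$, id, if, then}. Thus FOLLOW(S) = {$, id, if, then}.
FOLLOW(Q): in S::=Q, the suffix after Q is empty, so FOLLOW(Q) ⊇ FOLLOW(S) = {$, id, if, then}; in Q::=id Q Q (occurrence 1), Q is followed by Q with FIRST {epsilon, id, if, then}; in Q::=id Q Q (occurrence 1), the suffix after Q is nullable (adds nothing new); in Q::=id Q Q (occurrence 2), the suffix after Q is empty (adds nothing new); in C::=Q then, Q is followed by then with FIRST {then}; in C::=Q Q if (occurrence 1), Q is followed by Q if with FIRST {id, if, then}; in C::=Q Q if (occurrence 2), Q is followed by if with FIRST {if}. Thus FOLLOW(Q) = {$, id, if, then}.
FOLLOW(C): in Q::=C S, C is followed by S with FIRST {epsilon, id, if, then}; in Q::=C S, the suffix after C is nullable, so FOLLOW(C) ⊇ FOLLOW(Q) = {$, id, if, then}. Thus FOLLOW(C) = {$, id, if, then}.

{$, id, if, then}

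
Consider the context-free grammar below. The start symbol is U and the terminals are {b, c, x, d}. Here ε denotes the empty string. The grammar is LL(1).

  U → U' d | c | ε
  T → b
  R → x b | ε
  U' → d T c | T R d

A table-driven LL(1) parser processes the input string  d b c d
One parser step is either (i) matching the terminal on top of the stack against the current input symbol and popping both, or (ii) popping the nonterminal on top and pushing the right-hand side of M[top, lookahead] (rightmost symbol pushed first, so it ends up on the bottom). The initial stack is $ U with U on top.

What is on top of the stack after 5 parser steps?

c

     Stack      Input      Action
  1  $ U        d b c d $  expand U → U' d
  2  $ d U'     d b c d $  expand U' → d T c
  3  $ d c T d  d b c d $  match d
  4  $ d c T    b c d $    expand T → b
  5  $ d c b    b c d $    match b
Stack after step 5: $ d c (top = c).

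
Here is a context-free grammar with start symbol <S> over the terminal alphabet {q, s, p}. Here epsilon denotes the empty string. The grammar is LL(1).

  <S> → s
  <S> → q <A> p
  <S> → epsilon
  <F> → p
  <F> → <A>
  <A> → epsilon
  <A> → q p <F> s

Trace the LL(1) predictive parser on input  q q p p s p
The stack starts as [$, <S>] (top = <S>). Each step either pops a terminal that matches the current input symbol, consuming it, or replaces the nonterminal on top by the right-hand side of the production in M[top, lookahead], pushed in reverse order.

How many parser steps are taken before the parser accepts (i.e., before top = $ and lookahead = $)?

     Stack          Input          Action
  1  $ <S>          q q p p s p $  expand <S> → q <A> p
  2  $ p <A> q      q q p p s p $  match q
  3  $ p <A>        q p p s p $    expand <A> → q p <F> s
  4  $ p s <F> p q  q p p s p $    match q
  5  $ p s <F> p    p p s p $      match p
  6  $ p s <F>      p s p $        expand <F> → p
  7  $ p s p        p s p $        match p
  8  $ p s          s p $          match s
  9  $ p            p $            match p
Accept reached after 9 steps.

9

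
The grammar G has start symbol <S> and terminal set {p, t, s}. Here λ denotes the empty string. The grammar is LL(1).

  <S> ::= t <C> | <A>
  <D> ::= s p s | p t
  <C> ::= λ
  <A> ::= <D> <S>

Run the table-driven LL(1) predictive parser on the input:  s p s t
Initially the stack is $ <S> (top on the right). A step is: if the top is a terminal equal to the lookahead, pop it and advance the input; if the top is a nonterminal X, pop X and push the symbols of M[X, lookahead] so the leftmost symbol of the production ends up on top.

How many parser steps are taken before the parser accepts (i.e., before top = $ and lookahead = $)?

9

     Stack        Input      Action
  1  $ <S>        s p s t $  expand <S> ::= <A>
  2  $ <A>        s p s t $  expand <A> ::= <D> <S>
  3  $ <S> <D>    s p s t $  expand <D> ::= s p s
  4  $ <S> s p s  s p s t $  match s
  5  $ <S> s p    p s t $    match p
  6  $ <S> s      s t $      match s
  7  $ <S>        t $        expand <S> ::= t <C>
  8  $ <C> t      t $        match t
  9  $ <C>        $          expand <C> ::= λ
Accept reached after 9 steps.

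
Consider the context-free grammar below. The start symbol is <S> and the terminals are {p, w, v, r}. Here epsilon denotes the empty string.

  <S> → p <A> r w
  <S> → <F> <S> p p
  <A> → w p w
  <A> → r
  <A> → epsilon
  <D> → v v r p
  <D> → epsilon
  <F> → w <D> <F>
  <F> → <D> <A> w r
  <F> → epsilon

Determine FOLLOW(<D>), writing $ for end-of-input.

{p, r, v, w}

FIRST(<A>) = {epsilon, r, w}
FIRST(<D>) = {epsilon, v}
FIRST(<F>) = {epsilon, r, v, w}  (via <D> <A> w r)
FIRST(<S>) = {p, r, v, w}  (via <F> <S> p p)
FOLLOW(<S>) includes $ since <S> is the start symbol.
FOLLOW(<S>): in <S>→<F> <S> p p, <S> is followed by p p with FIRST {p}. Thus FOLLOW(<S>) = {$, p}.
FOLLOW(<A>): in <S>→p <A> r w, <A> is followed by r w with FIRST {r}; in <F>→<D> <A> w r, <A> is followed by w r with FIRST {w}. Thus FOLLOW(<A>) = {r, w}.
FOLLOW(<F>): in <S>→<F> <S> p p, <F> is followed by <S> p p with FIRST {p, r, v, w}; in <F>→w <D> <F>, the suffix after <F> is empty (adds nothing new). Thus FOLLOW(<F>) = {p, r, v, w}.
FOLLOW(<D>): in <F>→w <D> <F>, <D> is followed by <F> with FIRST {epsilon, r, v, w}; in <F>→w <D> <F>, the suffix after <D> is nullable, so FOLLOW(<D>) ⊇ FOLLOW(<F>) = {p, r, v, w}; in <F>→<D> <A> w r, <D> is followed by <A> w r with FIRST {r, w}. Thus FOLLOW(<D>) = {p, r, v, w}.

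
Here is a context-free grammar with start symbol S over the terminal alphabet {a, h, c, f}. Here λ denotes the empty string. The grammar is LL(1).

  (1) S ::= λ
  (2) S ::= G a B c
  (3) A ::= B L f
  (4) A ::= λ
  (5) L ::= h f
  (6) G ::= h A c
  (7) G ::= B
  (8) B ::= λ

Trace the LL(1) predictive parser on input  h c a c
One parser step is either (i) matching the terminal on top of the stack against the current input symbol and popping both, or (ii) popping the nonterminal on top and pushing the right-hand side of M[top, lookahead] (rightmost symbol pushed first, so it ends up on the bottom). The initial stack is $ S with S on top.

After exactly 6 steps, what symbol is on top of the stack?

step 1: stack=$ S  input=h c a c $  — expand S ::= G a B c
step 2: stack=$ c B a G  input=h c a c $  — expand G ::= h A c
step 3: stack=$ c B a c A h  input=h c a c $  — match h
step 4: stack=$ c B a c A  input=c a c $  — expand A ::= λ
step 5: stack=$ c B a c  input=c a c $  — match c
step 6: stack=$ c B a  input=a c $  — match a
Stack after step 6: $ c B (top = B).

B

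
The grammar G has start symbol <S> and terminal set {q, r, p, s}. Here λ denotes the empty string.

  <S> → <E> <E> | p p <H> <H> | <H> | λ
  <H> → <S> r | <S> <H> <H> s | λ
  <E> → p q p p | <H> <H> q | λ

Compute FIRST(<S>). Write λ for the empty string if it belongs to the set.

{λ, p, q, r, s}

FIRST(<S>) = {λ, p, q, r, s}  (via <E> <E>, <H>)
FIRST(<H>) = {λ, p, q, r, s}  (via <S> r, <S> <H> <H> s)
FIRST(<E>) = {λ, p, q, r, s}  (via <H> <H> q)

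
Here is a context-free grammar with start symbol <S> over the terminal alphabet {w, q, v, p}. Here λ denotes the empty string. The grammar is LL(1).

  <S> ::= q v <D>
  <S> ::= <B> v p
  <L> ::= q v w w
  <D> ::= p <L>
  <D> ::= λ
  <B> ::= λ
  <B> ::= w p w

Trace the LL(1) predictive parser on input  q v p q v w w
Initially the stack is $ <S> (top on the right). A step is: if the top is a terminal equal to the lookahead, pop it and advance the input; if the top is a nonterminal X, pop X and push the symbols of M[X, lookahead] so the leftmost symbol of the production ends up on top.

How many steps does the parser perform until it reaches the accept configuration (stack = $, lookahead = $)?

10

      Stack      Input            Action
   1  $ <S>      q v p q v w w $  expand <S> ::= q v <D>
   2  $ <D> v q  q v p q v w w $  match q
   3  $ <D> v    v p q v w w $    match v
   4  $ <D>      p q v w w $      expand <D> ::= p <L>
   5  $ <L> p    p q v w w $      match p
   6  $ <L>      q v w w $        expand <L> ::= q v w w
   7  $ w w v q  q v w w $        match q
   8  $ w w v    v w w $          match v
   9  $ w w      w w $            match w
  10  $ w        w $              match w
Accept reached after 10 steps.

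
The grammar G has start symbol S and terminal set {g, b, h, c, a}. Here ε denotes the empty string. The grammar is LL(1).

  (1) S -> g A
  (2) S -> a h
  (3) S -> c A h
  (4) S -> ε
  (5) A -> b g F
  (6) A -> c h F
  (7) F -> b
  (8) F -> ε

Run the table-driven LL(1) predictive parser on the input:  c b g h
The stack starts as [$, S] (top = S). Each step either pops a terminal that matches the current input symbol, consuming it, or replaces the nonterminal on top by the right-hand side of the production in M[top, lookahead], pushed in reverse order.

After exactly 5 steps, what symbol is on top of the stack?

F

     Stack      Input      Action
  1  $ S        c b g h $  expand S -> c A h
  2  $ h A c    c b g h $  match c
  3  $ h A      b g h $    expand A -> b g F
  4  $ h F g b  b g h $    match b
  5  $ h F g    g h $      match g
Stack after step 5: $ h F (top = F).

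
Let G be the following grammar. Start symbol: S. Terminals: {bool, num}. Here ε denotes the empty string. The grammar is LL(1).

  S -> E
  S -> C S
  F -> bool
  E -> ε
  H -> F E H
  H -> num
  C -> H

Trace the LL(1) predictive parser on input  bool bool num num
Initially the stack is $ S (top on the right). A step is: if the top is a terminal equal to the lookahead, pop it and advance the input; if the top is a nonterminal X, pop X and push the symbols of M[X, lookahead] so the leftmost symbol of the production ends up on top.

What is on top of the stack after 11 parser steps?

num

      Stack         Input                Action
   1  $ S           bool bool num num $  expand S -> C S
   2  $ S C         bool bool num num $  expand C -> H
   3  $ S H         bool bool num num $  expand H -> F E H
   4  $ S H E F     bool bool num num $  expand F -> bool
   5  $ S H E bool  bool bool num num $  match bool
   6  $ S H E       bool num num $       expand E -> ε
   7  $ S H         bool num num $       expand H -> F E H
   8  $ S H E F     bool num num $       expand F -> bool
   9  $ S H E bool  bool num num $       match bool
  10  $ S H E       num num $            expand E -> ε
  11  $ S H         num num $            expand H -> num
Stack after step 11: $ S num (top = num).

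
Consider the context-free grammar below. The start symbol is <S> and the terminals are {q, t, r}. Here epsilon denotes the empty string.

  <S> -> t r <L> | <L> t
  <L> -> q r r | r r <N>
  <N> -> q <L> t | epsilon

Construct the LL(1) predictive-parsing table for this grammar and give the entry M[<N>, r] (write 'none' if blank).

FIRST(<L>) = {q, r}
FIRST(<N>) = {epsilon, q}
FIRST(<S>) = {q, r, t}  (via <L> t)
FOLLOW(<S>) includes $ since <S> is the start symbol.
FOLLOW(<L>): in <S>->t r <L>, the suffix after <L> is empty, so FOLLOW(<L>) ⊇ FOLLOW(<S>) = {$}; in <S>-><L> t, <L> is followed by t with FIRST {t}; in <N>->q <L> t, <L> is followed by t with FIRST {t}. Thus FOLLOW(<L>) = {$, t}.
FOLLOW(<N>): in <L>->r r <N>, the suffix after <N> is empty, so FOLLOW(<N>) ⊇ FOLLOW(<L>) = {$, t}. Thus FOLLOW(<N>) = {$, t}.
For <N> -> q <L> t: FIRST(q <L> t) = {q}, so it goes in M[<N>, t] for t ∈ {q}.
For <N> -> epsilon: FIRST(epsilon) = {epsilon}, so it goes in M[<N>, t] for t ∈ {}; since epsilon ∈ FIRST, also for every t ∈ FOLLOW(<N>) = {$, t}.
None of these place a production in M[<N>, r].

none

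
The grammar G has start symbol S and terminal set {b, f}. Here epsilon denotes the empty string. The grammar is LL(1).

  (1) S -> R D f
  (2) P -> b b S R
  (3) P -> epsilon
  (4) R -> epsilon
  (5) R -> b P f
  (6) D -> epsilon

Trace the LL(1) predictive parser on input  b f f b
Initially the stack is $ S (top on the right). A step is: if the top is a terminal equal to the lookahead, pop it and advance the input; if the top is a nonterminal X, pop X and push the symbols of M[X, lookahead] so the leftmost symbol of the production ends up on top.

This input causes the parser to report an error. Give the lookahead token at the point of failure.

step 1: stack=$ S  input=b f f b $  — expand S -> R D f
step 2: stack=$ f D R  input=b f f b $  — expand R -> b P f
step 3: stack=$ f D f P b  input=b f f b $  — match b
step 4: stack=$ f D f P  input=f f b $  — expand P -> epsilon
step 5: stack=$ f D f  input=f f b $  — match f
step 6: stack=$ f D  input=f b $  — expand D -> epsilon
step 7: stack=$ f  input=f b $  — match f
step 8: stack=$  input=b $  — error: stack empty but input remains

b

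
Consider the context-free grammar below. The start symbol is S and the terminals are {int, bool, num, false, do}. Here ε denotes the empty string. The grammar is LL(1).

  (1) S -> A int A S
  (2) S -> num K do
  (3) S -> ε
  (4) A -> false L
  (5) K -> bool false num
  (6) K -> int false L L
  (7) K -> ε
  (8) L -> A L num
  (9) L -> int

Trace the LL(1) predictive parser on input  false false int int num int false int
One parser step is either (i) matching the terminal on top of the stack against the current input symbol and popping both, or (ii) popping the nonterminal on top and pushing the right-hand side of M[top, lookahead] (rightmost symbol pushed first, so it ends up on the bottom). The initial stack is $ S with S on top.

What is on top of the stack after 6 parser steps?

L

step 1: stack=$ S  input=false false int int num int false int $  — expand S -> A int A S
step 2: stack=$ S A int A  input=false false int int num int false int $  — expand A -> false L
step 3: stack=$ S A int L false  input=false false int int num int false int $  — match false
step 4: stack=$ S A int L  input=false int int num int false int $  — expand L -> A L num
step 5: stack=$ S A int num L A  input=false int int num int false int $  — expand A -> false L
step 6: stack=$ S A int num L L false  input=false int int num int false int $  — match false
Stack after step 6: $ S A int num L L (top = L).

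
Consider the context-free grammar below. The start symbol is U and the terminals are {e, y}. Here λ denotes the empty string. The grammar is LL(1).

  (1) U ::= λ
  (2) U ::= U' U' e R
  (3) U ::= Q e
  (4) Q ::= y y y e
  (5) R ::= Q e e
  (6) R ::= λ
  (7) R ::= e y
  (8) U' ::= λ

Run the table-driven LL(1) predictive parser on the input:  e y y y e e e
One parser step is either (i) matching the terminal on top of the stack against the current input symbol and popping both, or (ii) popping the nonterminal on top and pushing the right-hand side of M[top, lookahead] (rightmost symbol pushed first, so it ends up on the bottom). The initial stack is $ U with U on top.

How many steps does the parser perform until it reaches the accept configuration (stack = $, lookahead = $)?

      Stack          Input            Action
   1  $ U            e y y y e e e $  expand U ::= U' U' e R
   2  $ R e U' U'    e y y y e e e $  expand U' ::= λ
   3  $ R e U'       e y y y e e e $  expand U' ::= λ
   4  $ R e          e y y y e e e $  match e
   5  $ R            y y y e e e $    expand R ::= Q e e
   6  $ e e Q        y y y e e e $    expand Q ::= y y y e
   7  $ e e e y y y  y y y e e e $    match y
   8  $ e e e y y    y y e e e $      match y
   9  $ e e e y      y e e e $        match y
  10  $ e e e        e e e $          match e
  11  $ e e          e e $            match e
  12  $ e            e $              match e
Accept reached after 12 steps.

12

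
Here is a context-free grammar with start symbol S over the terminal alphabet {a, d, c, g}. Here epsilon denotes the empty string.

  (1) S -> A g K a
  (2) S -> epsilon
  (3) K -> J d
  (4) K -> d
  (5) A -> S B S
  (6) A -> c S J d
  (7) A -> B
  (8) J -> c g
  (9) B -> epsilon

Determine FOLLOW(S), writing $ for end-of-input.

{$, c, g}

FIRST(J) = {c}
FIRST(B) = {epsilon}
FIRST(K) = {c, d}  (via J d)
FIRST(S) = {epsilon, c, g}  (via A g K a)
FIRST(A) = {epsilon, c, g}  (via S B S, B)
FOLLOW(S) includes $ since S is the start symbol.
FOLLOW(K): in S->A g K a, K is followed by a with FIRST {a}. Thus FOLLOW(K) = {a}.
FOLLOW(A): in S->A g K a, A is followed by g K a with FIRST {g}. Thus FOLLOW(A) = {g}.
FOLLOW(S): in A->S B S (occurrence 1), S is followed by B S with FIRST {epsilon, c, g}; in A->S B S (occurrence 1), the suffix after S is nullable, so FOLLOW(S) ⊇ FOLLOW(A) = {g}; in A->S B S (occurrence 2), the suffix after S is empty, so FOLLOW(S) ⊇ FOLLOW(A) = {g}; in A->c S J d, S is followed by J d with FIRST {c}. Thus FOLLOW(S) = {$, c, g}.
FOLLOW(J): in K->J d, J is followed by d with FIRST {d}; in A->c S J d, J is followed by d with FIRST {d}. Thus FOLLOW(J) = {d}.
FOLLOW(B): in A->S B S, B is followed by S with FIRST {epsilon, c, g}; in A->S B S, the suffix after B is nullable, so FOLLOW(B) ⊇ FOLLOW(A) = {g}; in A->B, the suffix after B is empty, so FOLLOW(B) ⊇ FOLLOW(A) = {g}. Thus FOLLOW(B) = {c, g}.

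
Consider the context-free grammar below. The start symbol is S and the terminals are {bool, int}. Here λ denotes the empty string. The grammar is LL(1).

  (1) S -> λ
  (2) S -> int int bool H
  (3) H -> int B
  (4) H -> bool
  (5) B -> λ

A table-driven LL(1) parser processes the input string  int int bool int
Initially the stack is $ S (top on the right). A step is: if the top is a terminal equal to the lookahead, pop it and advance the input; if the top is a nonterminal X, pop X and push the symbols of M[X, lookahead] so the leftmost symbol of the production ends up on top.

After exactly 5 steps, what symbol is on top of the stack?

int

     Stack             Input               Action
  1  $ S               int int bool int $  expand S -> int int bool H
  2  $ H bool int int  int int bool int $  match int
  3  $ H bool int      int bool int $      match int
  4  $ H bool          bool int $          match bool
  5  $ H               int $               expand H -> int B
Stack after step 5: $ B int (top = int).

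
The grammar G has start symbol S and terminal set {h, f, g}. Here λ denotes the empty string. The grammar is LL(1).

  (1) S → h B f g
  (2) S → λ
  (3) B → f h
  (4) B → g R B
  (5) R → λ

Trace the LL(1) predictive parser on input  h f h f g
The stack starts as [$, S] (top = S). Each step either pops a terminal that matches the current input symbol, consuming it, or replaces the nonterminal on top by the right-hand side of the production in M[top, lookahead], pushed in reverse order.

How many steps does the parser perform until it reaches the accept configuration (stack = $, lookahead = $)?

7

     Stack      Input        Action
  1  $ S        h f h f g $  expand S → h B f g
  2  $ g f B h  h f h f g $  match h
  3  $ g f B    f h f g $    expand B → f h
  4  $ g f h f  f h f g $    match f
  5  $ g f h    h f g $      match h
  6  $ g f      f g $        match f
  7  $ g        g $          match g
Accept reached after 7 steps.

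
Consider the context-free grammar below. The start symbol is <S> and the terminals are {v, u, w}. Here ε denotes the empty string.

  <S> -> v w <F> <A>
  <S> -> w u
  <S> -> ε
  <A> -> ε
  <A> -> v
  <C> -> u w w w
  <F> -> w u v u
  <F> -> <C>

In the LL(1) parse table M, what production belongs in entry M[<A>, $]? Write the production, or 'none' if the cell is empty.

FIRST(<S>) = {ε, v, w}
FIRST(<A>) = {ε, v}
FIRST(<C>) = {u}
FIRST(<F>) = {u, w}  (via <C>)
FOLLOW(<S>) includes $ since <S> is the start symbol.
FOLLOW(<S>): <S> appears on no right-hand side. Thus FOLLOW(<S>) = {$}.
FOLLOW(<A>): in <S>->v w <F> <A>, the suffix after <A> is empty, so FOLLOW(<A>) ⊇ FOLLOW(<S>) = {$}. Thus FOLLOW(<A>) = {$}.
For <A> -> ε: FIRST(ε) = {ε}, so it goes in M[<A>, t] for t ∈ {}; since ε ∈ FIRST, also for every t ∈ FOLLOW(<A>) = {$}.
For <A> -> v: FIRST(v) = {v}, so it goes in M[<A>, t] for t ∈ {v}.

<A> -> ε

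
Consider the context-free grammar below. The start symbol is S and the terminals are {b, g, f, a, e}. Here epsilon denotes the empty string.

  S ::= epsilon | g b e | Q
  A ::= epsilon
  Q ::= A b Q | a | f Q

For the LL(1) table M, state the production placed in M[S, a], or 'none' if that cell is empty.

S ::= Q

FIRST(A) = {epsilon}
FIRST(Q) = {a, b, f}  (via A b Q)
FIRST(S) = {epsilon, a, b, f, g}  (via Q)
FOLLOW(S) includes $ since S is the start symbol.
FOLLOW(S): S appears on no right-hand side. Thus FOLLOW(S) = {$}.
For S ::= epsilon: FIRST(epsilon) = {epsilon}, so it goes in M[S, t] for t ∈ {}; since epsilon ∈ FIRST, also for every t ∈ FOLLOW(S) = {$}.
For S ::= g b e: FIRST(g b e) = {g}, so it goes in M[S, t] for t ∈ {g}.
For S ::= Q: FIRST(Q) = {a, b, f}, so it goes in M[S, t] for t ∈ {a, b, f}.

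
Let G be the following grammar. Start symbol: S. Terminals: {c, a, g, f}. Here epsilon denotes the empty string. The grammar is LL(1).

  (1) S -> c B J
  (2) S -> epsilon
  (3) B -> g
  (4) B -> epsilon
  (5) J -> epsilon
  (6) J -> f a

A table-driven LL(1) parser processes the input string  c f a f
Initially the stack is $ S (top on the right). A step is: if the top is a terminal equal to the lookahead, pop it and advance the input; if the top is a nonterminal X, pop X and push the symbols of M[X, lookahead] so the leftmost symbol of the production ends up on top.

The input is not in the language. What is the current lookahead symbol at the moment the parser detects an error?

f

     Stack    Input      Action
  1  $ S      c f a f $  expand S -> c B J
  2  $ J B c  c f a f $  match c
  3  $ J B    f a f $    expand B -> epsilon
  4  $ J      f a f $    expand J -> f a
  5  $ a f    f a f $    match f
  6  $ a      a f $      match a
  7  $        f $        error: stack empty but input remains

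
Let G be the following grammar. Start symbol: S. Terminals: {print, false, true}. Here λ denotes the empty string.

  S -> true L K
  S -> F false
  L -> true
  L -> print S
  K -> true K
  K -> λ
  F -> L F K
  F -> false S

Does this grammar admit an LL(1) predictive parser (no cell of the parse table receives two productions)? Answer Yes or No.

No

FIRST(S) = {false, print, true}
FIRST(L) = {print, true}
FIRST(K) = {λ, true}
FIRST(F) = {false, print, true}
FOLLOW(S) = {$, false, print, true}
FOLLOW(L) = {$, false, print, true}
FOLLOW(K) = {$, false, print, true}
FOLLOW(F) = {false, true}
Cell M[K, true] receives both K -> true K and K -> λ — the grammar is not LL(1).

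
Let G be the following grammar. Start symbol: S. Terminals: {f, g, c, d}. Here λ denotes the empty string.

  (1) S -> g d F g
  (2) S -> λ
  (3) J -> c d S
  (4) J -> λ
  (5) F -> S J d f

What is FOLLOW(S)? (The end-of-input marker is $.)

{$, c, d}

FIRST(S): from S->g d F g we get {g}; from S->λ we get {λ}. So FIRST(S) = {λ, g}.
FIRST(J): from J->c d S we get {c}; from J->λ we get {λ}. So FIRST(J) = {λ, c}.
FIRST(F): from F->S J d f we get {c, d, g}. So FIRST(F) = {c, d, g}.
FOLLOW(S) includes $ since S is the start symbol.
FOLLOW(J): in F->S J d f, J is followed by d f with FIRST {d}. Thus FOLLOW(J) = {d}.
FOLLOW(S): in J->c d S, the suffix after S is empty, so FOLLOW(S) ⊇ FOLLOW(J) = {d}; in F->S J d f, S is followed by J d f with FIRST {c, d}. Thus FOLLOW(S) = {$, c, d}.
FOLLOW(F): in S->g d F g, F is followed by g with FIRST {g}. Thus FOLLOW(F) = {g}.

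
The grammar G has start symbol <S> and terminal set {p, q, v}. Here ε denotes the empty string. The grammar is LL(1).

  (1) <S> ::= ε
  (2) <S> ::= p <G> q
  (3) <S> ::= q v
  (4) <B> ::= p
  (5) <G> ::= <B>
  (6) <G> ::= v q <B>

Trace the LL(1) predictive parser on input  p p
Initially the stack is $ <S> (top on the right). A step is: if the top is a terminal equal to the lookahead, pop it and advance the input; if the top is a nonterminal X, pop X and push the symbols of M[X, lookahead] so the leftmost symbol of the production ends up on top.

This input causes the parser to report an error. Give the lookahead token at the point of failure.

$

     Stack      Input  Action
  1  $ <S>      p p $  expand <S> ::= p <G> q
  2  $ q <G> p  p p $  match p
  3  $ q <G>    p $    expand <G> ::= <B>
  4  $ q <B>    p $    expand <B> ::= p
  5  $ q p      p $    match p
  6  $ q        $      error: top is terminal q but lookahead is $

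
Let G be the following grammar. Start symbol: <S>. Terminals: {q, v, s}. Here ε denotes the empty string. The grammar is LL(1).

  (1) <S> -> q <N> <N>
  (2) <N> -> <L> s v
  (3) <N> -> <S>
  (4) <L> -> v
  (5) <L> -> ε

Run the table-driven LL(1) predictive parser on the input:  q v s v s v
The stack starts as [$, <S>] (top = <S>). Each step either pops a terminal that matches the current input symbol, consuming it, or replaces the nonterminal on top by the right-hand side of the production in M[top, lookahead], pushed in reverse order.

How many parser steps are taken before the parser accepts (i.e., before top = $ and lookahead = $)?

11

step 1: stack=$ <S>  input=q v s v s v $  — expand <S> -> q <N> <N>
step 2: stack=$ <N> <N> q  input=q v s v s v $  — match q
step 3: stack=$ <N> <N>  input=v s v s v $  — expand <N> -> <L> s v
step 4: stack=$ <N> v s <L>  input=v s v s v $  — expand <L> -> v
step 5: stack=$ <N> v s v  input=v s v s v $  — match v
step 6: stack=$ <N> v s  input=s v s v $  — match s
step 7: stack=$ <N> v  input=v s v $  — match v
step 8: stack=$ <N>  input=s v $  — expand <N> -> <L> s v
step 9: stack=$ v s <L>  input=s v $  — expand <L> -> ε
step 10: stack=$ v s  input=s v $  — match s
step 11: stack=$ v  input=v $  — match v
Accept reached after 11 steps.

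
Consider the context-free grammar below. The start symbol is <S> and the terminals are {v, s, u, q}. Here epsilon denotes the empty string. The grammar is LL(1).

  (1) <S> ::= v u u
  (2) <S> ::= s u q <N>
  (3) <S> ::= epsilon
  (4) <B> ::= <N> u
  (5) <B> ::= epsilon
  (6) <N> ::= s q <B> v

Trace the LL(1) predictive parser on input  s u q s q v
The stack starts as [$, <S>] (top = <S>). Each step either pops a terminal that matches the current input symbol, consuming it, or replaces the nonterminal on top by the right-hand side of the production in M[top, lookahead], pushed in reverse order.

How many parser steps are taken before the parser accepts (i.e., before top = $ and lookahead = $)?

step 1: stack=$ <S>  input=s u q s q v $  — expand <S> ::= s u q <N>
step 2: stack=$ <N> q u s  input=s u q s q v $  — match s
step 3: stack=$ <N> q u  input=u q s q v $  — match u
step 4: stack=$ <N> q  input=q s q v $  — match q
step 5: stack=$ <N>  input=s q v $  — expand <N> ::= s q <B> v
step 6: stack=$ v <B> q s  input=s q v $  — match s
step 7: stack=$ v <B> q  input=q v $  — match q
step 8: stack=$ v <B>  input=v $  — expand <B> ::= epsilon
step 9: stack=$ v  input=v $  — match v
Accept reached after 9 steps.

9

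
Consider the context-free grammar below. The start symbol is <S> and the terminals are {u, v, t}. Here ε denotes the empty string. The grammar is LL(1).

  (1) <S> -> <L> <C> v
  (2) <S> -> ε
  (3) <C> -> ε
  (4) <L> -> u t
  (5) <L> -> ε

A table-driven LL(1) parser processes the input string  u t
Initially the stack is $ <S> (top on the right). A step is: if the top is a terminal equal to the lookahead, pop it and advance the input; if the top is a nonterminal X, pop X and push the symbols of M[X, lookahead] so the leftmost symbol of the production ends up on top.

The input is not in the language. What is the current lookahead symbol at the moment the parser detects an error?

$

     Stack        Input  Action
  1  $ <S>        u t $  expand <S> -> <L> <C> v
  2  $ v <C> <L>  u t $  expand <L> -> u t
  3  $ v <C> t u  u t $  match u
  4  $ v <C> t    t $    match t
  5  $ v <C>      $      error: M[<C>, $] is empty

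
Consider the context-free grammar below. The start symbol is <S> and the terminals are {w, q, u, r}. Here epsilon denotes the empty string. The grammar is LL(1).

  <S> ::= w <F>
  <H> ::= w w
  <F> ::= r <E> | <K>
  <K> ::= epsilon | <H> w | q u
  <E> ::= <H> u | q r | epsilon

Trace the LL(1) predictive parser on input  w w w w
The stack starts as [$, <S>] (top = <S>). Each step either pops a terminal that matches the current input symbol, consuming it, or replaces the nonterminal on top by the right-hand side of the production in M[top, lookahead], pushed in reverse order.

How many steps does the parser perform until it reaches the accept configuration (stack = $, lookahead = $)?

step 1: stack=$ <S>  input=w w w w $  — expand <S> ::= w <F>
step 2: stack=$ <F> w  input=w w w w $  — match w
step 3: stack=$ <F>  input=w w w $  — expand <F> ::= <K>
step 4: stack=$ <K>  input=w w w $  — expand <K> ::= <H> w
step 5: stack=$ w <H>  input=w w w $  — expand <H> ::= w w
step 6: stack=$ w w w  input=w w w $  — match w
step 7: stack=$ w w  input=w w $  — match w
step 8: stack=$ w  input=w $  — match w
Accept reached after 8 steps.

8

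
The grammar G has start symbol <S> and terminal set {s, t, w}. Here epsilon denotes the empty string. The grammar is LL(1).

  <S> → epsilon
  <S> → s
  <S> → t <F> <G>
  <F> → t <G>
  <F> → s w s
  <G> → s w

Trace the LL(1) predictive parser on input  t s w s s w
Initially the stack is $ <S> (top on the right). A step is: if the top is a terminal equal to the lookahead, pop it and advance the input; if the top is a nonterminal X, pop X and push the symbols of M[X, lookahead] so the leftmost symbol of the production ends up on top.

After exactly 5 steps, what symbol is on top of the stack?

s

     Stack        Input          Action
  1  $ <S>        t s w s s w $  expand <S> → t <F> <G>
  2  $ <G> <F> t  t s w s s w $  match t
  3  $ <G> <F>    s w s s w $    expand <F> → s w s
  4  $ <G> s w s  s w s s w $    match s
  5  $ <G> s w    w s s w $      match w
Stack after step 5: $ <G> s (top = s).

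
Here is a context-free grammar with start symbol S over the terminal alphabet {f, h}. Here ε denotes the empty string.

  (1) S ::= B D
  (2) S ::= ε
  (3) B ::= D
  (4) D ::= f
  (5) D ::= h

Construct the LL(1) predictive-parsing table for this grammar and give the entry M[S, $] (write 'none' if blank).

FIRST(D) = {f, h}
FIRST(B) = {f, h}  (via D)
FIRST(S) = {ε, f, h}  (via B D)
FOLLOW(S) includes $ since S is the start symbol.
FOLLOW(S): S appears on no right-hand side. Thus FOLLOW(S) = {$}.
For S ::= B D: FIRST(B D) = {f, h}, so it goes in M[S, t] for t ∈ {f, h}.
For S ::= ε: FIRST(ε) = {ε}, so it goes in M[S, t] for t ∈ {}; since ε ∈ FIRST, also for every t ∈ FOLLOW(S) = {$}.

S ::= ε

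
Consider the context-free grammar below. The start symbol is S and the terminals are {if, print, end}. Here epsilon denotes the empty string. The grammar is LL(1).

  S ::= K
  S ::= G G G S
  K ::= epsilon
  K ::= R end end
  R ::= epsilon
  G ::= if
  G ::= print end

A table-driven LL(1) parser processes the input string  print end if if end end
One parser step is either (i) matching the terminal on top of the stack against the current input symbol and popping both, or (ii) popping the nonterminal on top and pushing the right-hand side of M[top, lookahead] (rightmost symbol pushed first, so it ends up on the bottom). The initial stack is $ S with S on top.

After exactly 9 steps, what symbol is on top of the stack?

K

step 1: stack=$ S  input=print end if if end end $  — expand S ::= G G G S
step 2: stack=$ S G G G  input=print end if if end end $  — expand G ::= print end
step 3: stack=$ S G G end print  input=print end if if end end $  — match print
step 4: stack=$ S G G end  input=end if if end end $  — match end
step 5: stack=$ S G G  input=if if end end $  — expand G ::= if
step 6: stack=$ S G if  input=if if end end $  — match if
step 7: stack=$ S G  input=if end end $  — expand G ::= if
step 8: stack=$ S if  input=if end end $  — match if
step 9: stack=$ S  input=end end $  — expand S ::= K
Stack after step 9: $ K (top = K).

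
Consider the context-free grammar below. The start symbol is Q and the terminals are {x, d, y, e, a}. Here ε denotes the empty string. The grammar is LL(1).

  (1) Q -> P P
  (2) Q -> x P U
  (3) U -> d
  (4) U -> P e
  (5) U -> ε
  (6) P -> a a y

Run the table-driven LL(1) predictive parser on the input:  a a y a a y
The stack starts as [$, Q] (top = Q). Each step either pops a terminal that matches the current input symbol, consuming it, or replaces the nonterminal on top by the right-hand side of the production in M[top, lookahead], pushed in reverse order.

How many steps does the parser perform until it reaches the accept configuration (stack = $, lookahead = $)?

step 1: stack=$ Q  input=a a y a a y $  — expand Q -> P P
step 2: stack=$ P P  input=a a y a a y $  — expand P -> a a y
step 3: stack=$ P y a a  input=a a y a a y $  — match a
step 4: stack=$ P y a  input=a y a a y $  — match a
step 5: stack=$ P y  input=y a a y $  — match y
step 6: stack=$ P  input=a a y $  — expand P -> a a y
step 7: stack=$ y a a  input=a a y $  — match a
step 8: stack=$ y a  input=a y $  — match a
step 9: stack=$ y  input=y $  — match y
Accept reached after 9 steps.

9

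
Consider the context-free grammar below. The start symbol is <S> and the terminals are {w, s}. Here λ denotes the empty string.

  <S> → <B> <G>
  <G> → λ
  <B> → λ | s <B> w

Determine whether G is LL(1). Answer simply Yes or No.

Yes

FIRST(<S>) = {λ, s}
FIRST(<G>) = {λ}
FIRST(<B>) = {λ, s}
FOLLOW(<S>) = {$}
FOLLOW(<G>) = {$}
FOLLOW(<B>) = {$, w}
Each cell of M receives at most one production.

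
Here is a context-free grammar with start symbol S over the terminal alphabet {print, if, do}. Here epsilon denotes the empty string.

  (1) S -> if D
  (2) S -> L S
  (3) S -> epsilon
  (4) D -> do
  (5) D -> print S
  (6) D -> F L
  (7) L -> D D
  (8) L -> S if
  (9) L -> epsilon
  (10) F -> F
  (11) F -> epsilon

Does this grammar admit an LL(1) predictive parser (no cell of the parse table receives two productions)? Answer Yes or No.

FIRST(S) = {epsilon, do, if, print}
FIRST(D) = {epsilon, do, if, print}
FIRST(L) = {epsilon, do, if, print}
FIRST(F) = {epsilon}
FOLLOW(S) = {$, do, if, print}
FOLLOW(D) = {$, do, if, print}
FOLLOW(L) = {$, do, if, print}
FOLLOW(F) = {$, do, if, print}
Cell M[D, do] receives both D -> do and D -> F L — the grammar is not LL(1).

No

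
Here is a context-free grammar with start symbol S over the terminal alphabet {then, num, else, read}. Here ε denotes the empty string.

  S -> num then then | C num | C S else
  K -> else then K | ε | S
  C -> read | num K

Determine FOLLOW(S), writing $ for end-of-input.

{$, else, num, read}

FIRST(C): from C->read we get {read}; from C->num K we get {num}. So FIRST(C) = {num, read}.
FIRST(S): from S->num then then we get {num}; from S->C num we get {num, read}; from S->C S else we get {num, read}. So FIRST(S) = {num, read}.
FIRST(K): from K->else then K we get {else}; from K->ε we get {ε}; from K->S we get {num, read}. So FIRST(K) = {ε, else, num, read}.
FOLLOW(S) includes $ since S is the start symbol.
FOLLOW(C): in S->C num, C is followed by num with FIRST {num}; in S->C S else, C is followed by S else with FIRST {num, read}. Thus FOLLOW(C) = {num, read}.
FOLLOW(K): in K->else then K, the suffix after K is empty (adds nothing new); in C->num K, the suffix after K is empty, so FOLLOW(K) ⊇ FOLLOW(C) = {num, read}. Thus FOLLOW(K) = {num, read}.
FOLLOW(S): in S->C S else, S is followed by else with FIRST {else}; in K->S, the suffix after S is empty, so FOLLOW(S) ⊇ FOLLOW(K) = {num, read}. Thus FOLLOW(S) = {$, else, num, read}.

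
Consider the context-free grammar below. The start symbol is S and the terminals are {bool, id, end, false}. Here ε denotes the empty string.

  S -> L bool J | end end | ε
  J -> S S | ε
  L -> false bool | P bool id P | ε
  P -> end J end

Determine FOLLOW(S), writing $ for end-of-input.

{$, bool, end, false}

FIRST(P): from P->end J end we get {end}. So FIRST(P) = {end}.
FIRST(L): from L->false bool we get {false}; from L->P bool id P we get {end}; from L->ε we get {ε}. So FIRST(L) = {ε, end, false}.
FIRST(S): from S->L bool J we get {bool, end, false}; from S->end end we get {end}; from S->ε we get {ε}. So FIRST(S) = {ε, bool, end, false}.
FIRST(J): from J->S S we get {ε, bool, end, false}; from J->ε we get {ε}. So FIRST(J) = {ε, bool, end, false}.
FOLLOW(S) includes $ since S is the start symbol.
FOLLOW(L): in S->L bool J, L is followed by bool J with FIRST {bool}. Thus FOLLOW(L) = {bool}.
FOLLOW(P): in L->P bool id P (occurrence 1), P is followed by bool id P with FIRST {bool}; in L->P bool id P (occurrence 2), the suffix after P is empty, so FOLLOW(P) ⊇ FOLLOW(L) = {bool}. Thus FOLLOW(P) = {bool}.
FOLLOW(S): in J->S S (occurrence 1), S is followed by S with FIRST {ε, bool, end, false}; in J->S S (occurrence 1), the suffix after S is nullable, so FOLLOW(S) ⊇ FOLLOW(J) = {$, bool, end, false}; in J->S S (occurrence 2), the suffix after S is empty, so FOLLOW(S) ⊇ FOLLOW(J) = {$, bool, end, false}. Thus FOLLOW(S) = {$, bool, end, false}.
FOLLOW(J): in S->L bool J, the suffix after J is empty, so FOLLOW(J) ⊇ FOLLOW(S) = {$, bool, end, false}; in P->end J end, J is followed by end with FIRST {end}. Thus FOLLOW(J) = {$, bool, end, false}.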